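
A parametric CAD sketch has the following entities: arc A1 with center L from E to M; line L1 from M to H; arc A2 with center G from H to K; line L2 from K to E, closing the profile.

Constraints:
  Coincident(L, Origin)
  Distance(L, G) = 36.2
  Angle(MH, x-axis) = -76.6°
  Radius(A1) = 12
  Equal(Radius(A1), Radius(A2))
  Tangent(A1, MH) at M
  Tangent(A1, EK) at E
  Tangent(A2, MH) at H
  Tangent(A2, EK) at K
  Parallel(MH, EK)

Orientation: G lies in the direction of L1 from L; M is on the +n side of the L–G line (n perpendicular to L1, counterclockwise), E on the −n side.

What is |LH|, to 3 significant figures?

38.1

The slot axis is L1's direction at -76.6°, so u = (cos -76.6°, sin -76.6°) = (0.232, -0.973) and n = (−sin -76.6°, cos -76.6°) = (0.973, 0.232). L is at the origin and G lies 36.2 along u from L, so G = 36.2·u = (8.39, -35.2). Tangency of A1 to both parallel lines with radius 12.0 puts M and E at L ± 12.0·n: M = (11.7, 2.78), E = (-11.7, -2.78). Equal radii place H and K the same way about G: H = G + 12.0·n = (20.1, -32.4), K = G − 12.0·n = (-3.28, -38.0). Then |LH| = |H − L| = 38.1.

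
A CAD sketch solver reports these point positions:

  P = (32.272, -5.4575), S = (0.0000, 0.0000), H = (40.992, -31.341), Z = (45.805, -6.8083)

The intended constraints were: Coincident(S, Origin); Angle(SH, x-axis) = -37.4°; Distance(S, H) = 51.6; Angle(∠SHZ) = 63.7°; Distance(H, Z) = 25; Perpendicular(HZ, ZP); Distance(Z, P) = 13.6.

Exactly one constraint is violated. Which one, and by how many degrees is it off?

Perpendicular(HZ, ZP) — off by 5.40°.

S = (0.00, 0.00) ✓; SH at -37.40° ✓; |SH| = 51.60 ✓; ∠SHZ = 63.70° ✓; |HZ| = 25.00 ✓; ∠(HZ, ZP) = 95.40° ✗; |ZP| = 13.60 ✓.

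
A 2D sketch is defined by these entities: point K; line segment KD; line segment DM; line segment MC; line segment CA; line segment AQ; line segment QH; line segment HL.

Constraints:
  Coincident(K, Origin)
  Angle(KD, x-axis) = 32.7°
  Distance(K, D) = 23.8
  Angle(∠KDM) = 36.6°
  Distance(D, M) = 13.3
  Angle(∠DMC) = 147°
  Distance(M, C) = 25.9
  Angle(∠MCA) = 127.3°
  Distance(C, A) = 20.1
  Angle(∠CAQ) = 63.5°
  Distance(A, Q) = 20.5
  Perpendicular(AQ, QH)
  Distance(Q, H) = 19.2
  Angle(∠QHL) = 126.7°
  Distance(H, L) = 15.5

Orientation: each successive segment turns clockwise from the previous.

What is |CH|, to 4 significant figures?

11.59

K is at the origin; KD runs at 32.7° with length 23.8, so D = (20.03, 12.86). ∠KDM = 36.6° gives DM at -110.7° from the x-axis; with |DM| = 13.3, M = (15.33, 0.4163). ∠DMC = 147.0° gives MC at -143.7° from the x-axis; with |MC| = 25.9, C = (-5.547, -14.92). ∠MCA = 127.3° gives CA at 163.6° from the x-axis; with |CA| = 20.1, A = (-24.83, -9.242). ∠CAQ = 63.5° gives AQ at 47.10° from the x-axis; with |AQ| = 20.5, Q = (-10.87, 5.775). AQ ⟂ QH, so QH runs at -42.90°; with |QH| = 19.2, H = (3.191, -7.294). Then |CH| = |H − C| = 11.59.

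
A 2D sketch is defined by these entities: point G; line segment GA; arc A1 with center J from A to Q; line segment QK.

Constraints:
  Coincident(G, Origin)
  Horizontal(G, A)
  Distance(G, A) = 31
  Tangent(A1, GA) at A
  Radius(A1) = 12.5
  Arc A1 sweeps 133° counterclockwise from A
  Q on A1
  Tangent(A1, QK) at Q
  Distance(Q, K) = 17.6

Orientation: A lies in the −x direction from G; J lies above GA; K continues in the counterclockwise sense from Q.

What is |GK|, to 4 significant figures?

47.91

G is at the origin; GA is horizontal with |GA| = 31.0 and A on the −x side, so A = (-31.00, 0.000). The tangent condition forces JA to be normal to GA, so J = A + (0, 12.5) = (-31.00, 12.50). On A1, A sits at bearing -90° from J; a 133° counterclockwise sweep puts Q at bearing 43°, so Q = J + 12.5·(cos 43°, sin 43°) = (-21.86, 21.02). A1 meets QK tangentially, so JQ is at right angles to QK, so QK runs along (−sin 43°, cos 43°); with |QK| = 17.6, K = (-33.86, 33.90). Then |GK| = |K − G| = 47.91.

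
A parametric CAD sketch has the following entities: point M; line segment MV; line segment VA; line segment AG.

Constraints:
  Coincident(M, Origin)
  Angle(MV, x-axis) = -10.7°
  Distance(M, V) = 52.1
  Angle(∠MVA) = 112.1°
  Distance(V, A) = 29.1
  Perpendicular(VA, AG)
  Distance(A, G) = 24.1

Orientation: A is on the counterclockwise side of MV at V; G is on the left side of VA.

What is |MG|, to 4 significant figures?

54.37

M is at the origin; MV runs at -10.7° with length 52.1, so V = 52.1·(cos -10.7°, sin -10.7°) = (51.19, -9.673). ∠MVA = 112.1°, so VA runs at -10.7° + (180° − 112.1°) = 57.20° from the x-axis; with |VA| = 29.1, A = V + 29.1·(cos 57.20°, sin 57.20°) = (66.96, 14.79). VA is perpendicular to AG; with |AG| = 24.1 on the left of VA, G = A + 24.1·(-0.8406, 0.5417) = (46.70, 27.84). Then |MG| = |G − M| = 54.37.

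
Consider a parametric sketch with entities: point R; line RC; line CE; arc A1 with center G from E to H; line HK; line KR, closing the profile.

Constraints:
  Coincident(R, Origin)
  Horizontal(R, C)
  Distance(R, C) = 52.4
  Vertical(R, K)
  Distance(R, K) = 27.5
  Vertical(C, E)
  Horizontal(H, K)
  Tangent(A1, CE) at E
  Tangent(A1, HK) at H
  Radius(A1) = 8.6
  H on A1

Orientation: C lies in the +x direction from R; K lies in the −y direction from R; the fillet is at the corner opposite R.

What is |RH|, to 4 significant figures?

51.72

R is at the origin; R and C share the same y with |RC| = 52.4 and C on the +x side, so C = (52.40, 0.000). R and K share the same x with |RK| = 27.5 and K on the −y side, so K = (0.000, -27.50). The virtual corner opposite R is at (52.40, -27.50). The tangent condition forces GE to be normal to CE and since A1 is tangent to HK there, GH ⟂ HK, with radius 8.6, so the center G sits 8.6 in from both sides at G = (43.80, -18.90). That places the tangent points at E = (52.40, -18.90) on CE and H = (43.80, -27.50) on HK. Then |RH| = |H − R| = 51.72.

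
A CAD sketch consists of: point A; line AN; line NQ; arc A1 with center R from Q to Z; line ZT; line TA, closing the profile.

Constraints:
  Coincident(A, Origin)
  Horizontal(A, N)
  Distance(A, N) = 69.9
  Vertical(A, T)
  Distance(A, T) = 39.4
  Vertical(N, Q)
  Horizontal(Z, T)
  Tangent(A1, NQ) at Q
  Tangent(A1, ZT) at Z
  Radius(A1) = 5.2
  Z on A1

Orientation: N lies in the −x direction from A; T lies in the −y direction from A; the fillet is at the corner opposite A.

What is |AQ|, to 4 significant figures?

77.82

A is at the origin; AN is horizontal with |AN| = 69.9 and N on the −x side, so N = (-69.90, 0.000). A and T share the same x with |AT| = 39.4 and T on the −y side, so T = (0.000, -39.40). The virtual corner opposite A is at (-69.90, -39.40). A1 meets NQ tangentially, so RQ is at right angles to NQ and the tangent condition forces RZ to be normal to ZT, with radius 5.2, so the center R sits 5.2 in from both sides at R = (-64.70, -34.20). That places the tangent points at Q = (-69.90, -34.20) on NQ and Z = (-64.70, -39.40) on ZT. Then |AQ| = |Q − A| = 77.82.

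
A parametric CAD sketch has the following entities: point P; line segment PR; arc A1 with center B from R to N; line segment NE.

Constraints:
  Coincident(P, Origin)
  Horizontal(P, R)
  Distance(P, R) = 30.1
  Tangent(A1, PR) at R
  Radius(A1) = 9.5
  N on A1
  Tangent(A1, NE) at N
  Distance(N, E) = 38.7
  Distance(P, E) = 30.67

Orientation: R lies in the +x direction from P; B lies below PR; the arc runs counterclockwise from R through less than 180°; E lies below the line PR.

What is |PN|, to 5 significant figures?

23.499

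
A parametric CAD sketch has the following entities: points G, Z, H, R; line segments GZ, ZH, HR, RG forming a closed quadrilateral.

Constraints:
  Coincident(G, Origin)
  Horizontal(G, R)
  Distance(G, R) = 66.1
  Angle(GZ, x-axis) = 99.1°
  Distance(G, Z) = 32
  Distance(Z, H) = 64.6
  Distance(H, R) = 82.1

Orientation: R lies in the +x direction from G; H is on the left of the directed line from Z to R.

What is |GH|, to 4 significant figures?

87.54

G is at the origin; GR is horizontal with |GR| = 66.1 and R in +x, so R = (66.1, 0). GZ runs at 99.1° with |GZ| = 32.0, so Z = (-5.061, 31.60). H is determined by |ZH| = 64.6 and |HR| = 82.1 together: it lies at the intersection of circle(Z, 64.6) and circle(R, 82.1). With |ZR| = 77.86, the foot of the radical line on ZR is 22.44 from Z and the perpendicular offset is √(64.6² − 22.44²) = 60.58. Taking the left-of-ZR solution: H = (40.03, 77.85).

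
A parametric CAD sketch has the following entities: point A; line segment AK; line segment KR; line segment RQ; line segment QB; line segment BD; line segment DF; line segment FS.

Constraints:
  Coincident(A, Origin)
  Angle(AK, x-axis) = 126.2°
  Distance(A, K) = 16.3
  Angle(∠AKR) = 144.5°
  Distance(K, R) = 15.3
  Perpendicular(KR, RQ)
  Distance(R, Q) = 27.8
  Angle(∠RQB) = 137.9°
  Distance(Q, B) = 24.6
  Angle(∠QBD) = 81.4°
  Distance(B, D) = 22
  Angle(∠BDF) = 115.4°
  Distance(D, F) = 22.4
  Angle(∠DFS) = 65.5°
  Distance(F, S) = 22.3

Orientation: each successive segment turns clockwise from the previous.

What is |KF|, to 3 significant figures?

10.4

∠QBD = 81.4° gives BD at -140° from the x-axis; with |BD| = 22.0, D = (19.6, -1.62). ∠BDF = 115.4° gives DF at 155° from the x-axis; with |DF| = 22.4, F = (-0.783, 7.71). Then |KF| = |F − K| = 10.4.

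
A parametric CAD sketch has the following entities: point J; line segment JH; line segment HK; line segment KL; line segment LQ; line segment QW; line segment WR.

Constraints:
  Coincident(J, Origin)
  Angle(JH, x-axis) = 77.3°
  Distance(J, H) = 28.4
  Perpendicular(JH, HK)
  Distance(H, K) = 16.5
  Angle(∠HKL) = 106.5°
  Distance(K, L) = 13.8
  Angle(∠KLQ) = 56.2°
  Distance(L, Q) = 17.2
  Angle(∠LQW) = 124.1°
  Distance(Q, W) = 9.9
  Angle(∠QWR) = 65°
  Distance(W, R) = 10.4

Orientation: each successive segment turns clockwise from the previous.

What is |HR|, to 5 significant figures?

11.430

J is at the origin; JH runs at 77.3° with length 28.4, so H = (6.2436, 27.705). JH is perpendicular to HK, so HK runs at -12.700°; with |HK| = 16.5, K = (22.340, 24.078). ∠HKL = 106.5° gives KL at -86.200° from the x-axis; with |KL| = 13.8, L = (23.255, 10.308). ∠KLQ = 56.2° gives LQ at 150.00° from the x-axis; with |LQ| = 17.2, Q = (8.3589, 18.908). ∠LQW = 124.1° gives QW at 94.100° from the x-axis; with |QW| = 9.9, W = (7.6511, 28.783). ∠QWR = 65.0° gives WR at -20.900° from the x-axis; with |WR| = 10.4, R = (17.367, 25.073). Then |HR| = |R − H| = 11.430.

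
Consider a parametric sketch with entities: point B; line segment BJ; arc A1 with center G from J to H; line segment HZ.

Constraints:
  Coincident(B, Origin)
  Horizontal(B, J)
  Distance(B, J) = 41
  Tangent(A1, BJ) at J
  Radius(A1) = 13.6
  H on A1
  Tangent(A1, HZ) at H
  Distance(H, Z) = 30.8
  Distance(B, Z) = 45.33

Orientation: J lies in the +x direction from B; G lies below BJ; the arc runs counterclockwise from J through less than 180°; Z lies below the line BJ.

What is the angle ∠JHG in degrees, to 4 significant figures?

51.74°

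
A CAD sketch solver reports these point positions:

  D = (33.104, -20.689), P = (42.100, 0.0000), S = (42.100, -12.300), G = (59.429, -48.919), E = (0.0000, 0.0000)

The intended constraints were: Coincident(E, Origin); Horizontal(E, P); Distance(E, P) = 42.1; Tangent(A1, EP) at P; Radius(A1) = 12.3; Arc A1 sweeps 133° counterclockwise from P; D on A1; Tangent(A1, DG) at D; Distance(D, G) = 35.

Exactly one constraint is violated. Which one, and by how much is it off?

Distance(D, G) = 35 — off by 3.60.

E = (0.00, 0.00) ✓; E.y = 0.00, P.y = 0.00 ✓; |EP| = 42.10 ✓; ∠(SP, PE) = 90.00° ✓; |SP| = 12.30 ✓; bearing(S→D) − bearing(S→P) = 133.0° ✓; |SD| = 12.30 ✓; ∠(SD, DG) = 90.00° ✓; |DG| = 38.60 ✗.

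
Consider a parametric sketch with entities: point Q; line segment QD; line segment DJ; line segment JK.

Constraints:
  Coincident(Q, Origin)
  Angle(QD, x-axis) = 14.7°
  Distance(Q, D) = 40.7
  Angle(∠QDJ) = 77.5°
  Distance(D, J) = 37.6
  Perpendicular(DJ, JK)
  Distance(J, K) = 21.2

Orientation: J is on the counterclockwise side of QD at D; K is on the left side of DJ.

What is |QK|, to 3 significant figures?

34.2

∠QDJ = 77.5°, so DJ runs at 14.7° + (180° − 77.5°) = 117° from the x-axis; with |DJ| = 37.6, J = D + 37.6·(cos 117°, sin 117°) = (22.2, 43.8). The perpendicularity gives JK at right angles to DJ; with |JK| = 21.2 on the left of DJ, K = J + 21.2·(-0.889, -0.457) = (3.33, 34.1). Then |QK| = |K − Q| = 34.2.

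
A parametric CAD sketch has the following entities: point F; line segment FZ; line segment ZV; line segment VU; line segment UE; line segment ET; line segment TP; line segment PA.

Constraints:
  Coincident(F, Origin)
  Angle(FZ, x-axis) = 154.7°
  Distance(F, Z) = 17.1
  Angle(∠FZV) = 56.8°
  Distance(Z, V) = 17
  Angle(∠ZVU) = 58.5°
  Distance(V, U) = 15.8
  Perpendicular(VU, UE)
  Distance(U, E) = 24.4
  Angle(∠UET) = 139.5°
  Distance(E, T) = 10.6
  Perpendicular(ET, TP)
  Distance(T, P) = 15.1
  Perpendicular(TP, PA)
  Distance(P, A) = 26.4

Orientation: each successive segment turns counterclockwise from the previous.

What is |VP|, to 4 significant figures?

22.80

∠UET = 139.5° gives ET at 169.9° from the x-axis; with |ET| = 10.6, T = (-26.84, 21.21). The perpendicularity gives TP at right angles to ET, so TP runs at -100.1°; with |TP| = 15.1, P = (-29.49, 6.345). Then |VP| = |P − V| = 22.80.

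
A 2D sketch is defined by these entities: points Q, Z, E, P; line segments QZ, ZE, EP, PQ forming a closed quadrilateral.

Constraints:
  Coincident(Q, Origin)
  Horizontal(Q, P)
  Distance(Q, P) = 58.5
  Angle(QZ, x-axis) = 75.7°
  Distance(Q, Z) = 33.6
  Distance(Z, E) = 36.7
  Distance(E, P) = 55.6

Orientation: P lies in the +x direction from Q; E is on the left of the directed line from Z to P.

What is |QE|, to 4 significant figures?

65.33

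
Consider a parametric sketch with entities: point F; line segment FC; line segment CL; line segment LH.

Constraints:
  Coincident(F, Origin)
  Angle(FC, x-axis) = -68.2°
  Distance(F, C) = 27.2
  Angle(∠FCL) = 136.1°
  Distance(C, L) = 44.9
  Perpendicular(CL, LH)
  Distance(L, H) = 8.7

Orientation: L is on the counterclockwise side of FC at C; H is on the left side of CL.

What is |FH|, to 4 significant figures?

65.29

F is at the origin; FC runs at -68.2° with length 27.2, so C = 27.2·(cos -68.2°, sin -68.2°) = (10.10, -25.25). ∠FCL = 136.1°, so CL runs at -68.2° + (180° − 136.1°) = -24.30° from the x-axis; with |CL| = 44.9, L = C + 44.9·(cos -24.30°, sin -24.30°) = (51.02, -43.73). The perpendicularity gives LH at right angles to CL; with |LH| = 8.7 on the left of CL, H = L + 8.7·(0.4115, 0.9114) = (54.60, -35.80). Then |FH| = |H − F| = 65.29.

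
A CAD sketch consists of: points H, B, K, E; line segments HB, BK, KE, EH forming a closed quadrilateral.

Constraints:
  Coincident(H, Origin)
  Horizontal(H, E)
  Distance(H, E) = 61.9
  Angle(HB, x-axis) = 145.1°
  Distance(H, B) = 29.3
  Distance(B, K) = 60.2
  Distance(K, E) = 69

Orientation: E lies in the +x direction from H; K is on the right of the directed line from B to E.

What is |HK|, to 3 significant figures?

36.9

Checks: |BK| = 60.20 ✓; |KE| = 69.00 ✓.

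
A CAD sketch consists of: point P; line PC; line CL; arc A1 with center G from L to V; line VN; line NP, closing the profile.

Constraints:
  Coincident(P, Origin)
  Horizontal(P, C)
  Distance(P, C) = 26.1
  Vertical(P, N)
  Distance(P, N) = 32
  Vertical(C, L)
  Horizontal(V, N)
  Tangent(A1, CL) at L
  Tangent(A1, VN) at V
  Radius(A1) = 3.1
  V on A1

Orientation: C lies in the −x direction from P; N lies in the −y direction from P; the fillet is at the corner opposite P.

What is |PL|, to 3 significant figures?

38.9

The virtual corner opposite P is at (-26.1, -32.0). Since A1 is tangent to CL there, GL ⟂ CL and the tangent condition forces GV to be normal to VN, with radius 3.1, so the center G sits 3.1 in from both sides at G = (-23.0, -28.9). That places the tangent points at L = (-26.1, -28.9) on CL and V = (-23.0, -32.0) on VN. Then |PL| = |L − P| = 38.9.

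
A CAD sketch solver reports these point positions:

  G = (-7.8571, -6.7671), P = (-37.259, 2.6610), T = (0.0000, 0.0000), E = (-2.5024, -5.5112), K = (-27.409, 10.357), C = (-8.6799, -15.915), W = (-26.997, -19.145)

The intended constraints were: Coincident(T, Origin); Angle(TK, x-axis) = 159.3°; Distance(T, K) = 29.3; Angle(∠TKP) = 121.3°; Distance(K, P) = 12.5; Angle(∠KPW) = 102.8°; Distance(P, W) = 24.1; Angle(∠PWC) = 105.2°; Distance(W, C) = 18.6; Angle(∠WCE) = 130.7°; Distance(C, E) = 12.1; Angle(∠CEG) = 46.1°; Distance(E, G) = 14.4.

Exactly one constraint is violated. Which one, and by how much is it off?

Distance(E, G) = 14.4 — off by 8.90.

T = (0.00, 0.00) ✓; TK at 159.3° ✓; |TK| = 29.30 ✓; ∠TKP = 121.3° ✓; |KP| = 12.50 ✓; ∠KPW = 102.8° ✓; |PW| = 24.10 ✓; ∠PWC = 105.2° ✓; |WC| = 18.60 ✓; ∠WCE = 130.7° ✓; |CE| = 12.10 ✓; ∠CEG = 46.10° ✓; |EG| = 5.500 ✗.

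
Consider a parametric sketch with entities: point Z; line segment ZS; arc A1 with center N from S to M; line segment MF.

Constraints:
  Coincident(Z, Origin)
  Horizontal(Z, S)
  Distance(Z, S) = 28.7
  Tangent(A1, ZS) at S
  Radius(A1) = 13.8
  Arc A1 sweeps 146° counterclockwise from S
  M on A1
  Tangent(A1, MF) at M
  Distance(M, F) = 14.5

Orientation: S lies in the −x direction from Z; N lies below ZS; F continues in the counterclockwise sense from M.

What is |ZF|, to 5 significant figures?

41.320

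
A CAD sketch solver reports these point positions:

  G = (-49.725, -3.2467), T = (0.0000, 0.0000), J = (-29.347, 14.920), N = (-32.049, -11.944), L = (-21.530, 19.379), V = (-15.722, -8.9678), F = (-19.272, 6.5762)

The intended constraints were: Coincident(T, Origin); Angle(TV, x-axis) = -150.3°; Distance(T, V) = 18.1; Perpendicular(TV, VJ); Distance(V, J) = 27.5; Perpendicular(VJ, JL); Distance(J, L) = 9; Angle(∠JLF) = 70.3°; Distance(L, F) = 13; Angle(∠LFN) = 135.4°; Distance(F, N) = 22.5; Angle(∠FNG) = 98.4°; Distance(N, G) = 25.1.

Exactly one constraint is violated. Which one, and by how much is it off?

Distance(N, G) = 25.1 — off by 5.40.

T = (0.00, 0.00) ✓; TV at -150.3° ✓; |TV| = 18.10 ✓; ∠(TV, VJ) = 90.00° ✓; |VJ| = 27.50 ✓; ∠(VJ, JL) = 90.00° ✓; |JL| = 8.999 ✓; ∠JLF = 70.30° ✓; |LF| = 13.00 ✓; ∠LFN = 135.4° ✓; |FN| = 22.50 ✓; ∠FNG = 98.40° ✓; |NG| = 19.70 ✗.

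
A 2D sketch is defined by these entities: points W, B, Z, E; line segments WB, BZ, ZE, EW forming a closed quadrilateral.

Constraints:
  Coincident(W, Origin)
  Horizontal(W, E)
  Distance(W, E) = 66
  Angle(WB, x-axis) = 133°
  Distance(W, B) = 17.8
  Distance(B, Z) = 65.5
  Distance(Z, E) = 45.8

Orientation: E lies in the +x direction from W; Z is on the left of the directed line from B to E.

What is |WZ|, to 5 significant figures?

62.608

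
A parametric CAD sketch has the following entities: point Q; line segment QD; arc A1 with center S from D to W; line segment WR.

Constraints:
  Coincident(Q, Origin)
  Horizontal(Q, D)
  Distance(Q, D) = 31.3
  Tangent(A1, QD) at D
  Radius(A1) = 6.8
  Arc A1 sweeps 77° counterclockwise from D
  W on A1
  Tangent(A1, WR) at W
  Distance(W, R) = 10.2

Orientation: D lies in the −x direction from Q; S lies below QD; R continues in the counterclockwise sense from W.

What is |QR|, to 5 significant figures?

43.000

Q is at the origin; QD is horizontal with |QD| = 31.3 and D on the −x side, so D = (-31.300, 0.0000). Since A1 is tangent to QD there, SD ⟂ QD, so S = D + (0, -6.8) = (-31.300, -6.8000). On A1, D sits at bearing 90° from S; a 77° counterclockwise sweep puts W at bearing 167°, so W = S + 6.8·(cos 167°, sin 167°) = (-37.926, -5.2703). Since A1 is tangent to WR there, SW ⟂ WR, so WR runs along (−sin 167°, cos 167°); with |WR| = 10.2, R = (-40.220, -15.209). Then |QR| = |R − Q| = 43.000.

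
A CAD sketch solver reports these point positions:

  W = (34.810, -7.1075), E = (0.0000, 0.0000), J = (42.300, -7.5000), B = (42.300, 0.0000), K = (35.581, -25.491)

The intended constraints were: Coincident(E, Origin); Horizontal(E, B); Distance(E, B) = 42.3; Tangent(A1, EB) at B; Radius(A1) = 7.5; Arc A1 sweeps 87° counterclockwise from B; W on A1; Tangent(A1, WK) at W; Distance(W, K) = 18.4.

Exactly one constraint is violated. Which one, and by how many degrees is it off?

Tangent(A1, WK) at W — off by 5.40°.

E = (0.00, 0.00) ✓; E.y = 0.00, B.y = 0.00 ✓; |EB| = 42.30 ✓; ∠(JB, BE) = 90.00° ✓; |JB| = 7.500 ✓; bearing(J→W) − bearing(J→B) = 87.00° ✓; |JW| = 7.500 ✓; ∠(JW, WK) = 84.60° ✗; |WK| = 18.40 ✓.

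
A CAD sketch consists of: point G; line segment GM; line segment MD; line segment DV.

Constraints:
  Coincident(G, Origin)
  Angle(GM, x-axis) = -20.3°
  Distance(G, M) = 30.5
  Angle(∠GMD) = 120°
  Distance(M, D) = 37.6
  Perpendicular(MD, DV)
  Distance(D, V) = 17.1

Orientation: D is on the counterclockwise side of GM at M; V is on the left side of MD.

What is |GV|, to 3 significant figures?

53.7

G is at the origin; GM runs at -20.3° with length 30.5, so M = 30.5·(cos -20.3°, sin -20.3°) = (28.6, -10.6). ∠GMD = 120.0°, so MD runs at -20.3° + (180° − 120.0°) = 39.7° from the x-axis; with |MD| = 37.6, D = M + 37.6·(cos 39.7°, sin 39.7°) = (57.5, 13.4). MD is perpendicular to DV; with |DV| = 17.1 on the left of MD, V = D + 17.1·(-0.639, 0.769) = (46.6, 26.6). Then |GV| = |V − G| = 53.7.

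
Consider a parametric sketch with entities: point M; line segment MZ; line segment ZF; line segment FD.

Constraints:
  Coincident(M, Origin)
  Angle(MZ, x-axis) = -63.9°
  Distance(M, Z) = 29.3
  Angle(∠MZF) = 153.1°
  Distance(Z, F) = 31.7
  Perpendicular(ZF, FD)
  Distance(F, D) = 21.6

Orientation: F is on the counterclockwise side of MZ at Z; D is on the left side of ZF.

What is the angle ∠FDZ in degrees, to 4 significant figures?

55.73°

M is at the origin; MZ runs at -63.9° with length 29.3, so Z = 29.3·(cos -63.9°, sin -63.9°) = (12.89, -26.31). ∠MZF = 153.1°, so ZF runs at -63.9° + (180° − 153.1°) = -37.00° from the x-axis; with |ZF| = 31.7, F = Z + 31.7·(cos -37.00°, sin -37.00°) = (38.21, -45.39). ZF is perpendicular to FD; with |FD| = 21.6 on the left of ZF, D = F + 21.6·(0.6018, 0.7986) = (51.21, -28.14). Then cos ∠FDZ = DF·DZ / (|DF||DZ|), giving 55.73°.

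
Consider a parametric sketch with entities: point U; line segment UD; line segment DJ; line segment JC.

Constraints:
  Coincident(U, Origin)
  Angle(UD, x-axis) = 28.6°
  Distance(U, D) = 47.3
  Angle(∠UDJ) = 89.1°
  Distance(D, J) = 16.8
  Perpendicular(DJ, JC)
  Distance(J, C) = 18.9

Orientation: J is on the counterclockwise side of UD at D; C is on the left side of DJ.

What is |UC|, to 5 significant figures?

32.620

U is at the origin; UD runs at 28.6° with length 47.3, so D = 47.3·(cos 28.6°, sin 28.6°) = (41.529, 22.642). ∠UDJ = 89.1°, so DJ runs at 28.6° + (180° − 89.1°) = 119.50° from the x-axis; with |DJ| = 16.8, J = D + 16.8·(cos 119.50°, sin 119.50°) = (33.256, 37.264). DJ is perpendicular to JC; with |JC| = 18.9 on the left of DJ, C = J + 18.9·(-0.87036, -0.49242) = (16.806, 27.957). Then |UC| = |C − U| = 32.620.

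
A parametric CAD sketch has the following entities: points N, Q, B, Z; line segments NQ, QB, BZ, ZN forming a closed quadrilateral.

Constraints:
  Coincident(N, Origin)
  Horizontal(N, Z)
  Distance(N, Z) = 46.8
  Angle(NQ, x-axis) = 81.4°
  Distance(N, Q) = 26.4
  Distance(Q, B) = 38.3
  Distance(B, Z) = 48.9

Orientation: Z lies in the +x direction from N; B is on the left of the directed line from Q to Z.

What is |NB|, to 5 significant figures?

59.471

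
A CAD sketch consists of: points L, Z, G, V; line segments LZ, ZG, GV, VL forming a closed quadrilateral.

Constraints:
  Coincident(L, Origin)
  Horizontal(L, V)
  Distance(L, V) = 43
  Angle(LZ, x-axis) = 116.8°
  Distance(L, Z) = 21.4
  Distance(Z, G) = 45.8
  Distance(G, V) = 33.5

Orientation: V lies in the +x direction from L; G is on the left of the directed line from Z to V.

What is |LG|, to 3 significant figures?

47.1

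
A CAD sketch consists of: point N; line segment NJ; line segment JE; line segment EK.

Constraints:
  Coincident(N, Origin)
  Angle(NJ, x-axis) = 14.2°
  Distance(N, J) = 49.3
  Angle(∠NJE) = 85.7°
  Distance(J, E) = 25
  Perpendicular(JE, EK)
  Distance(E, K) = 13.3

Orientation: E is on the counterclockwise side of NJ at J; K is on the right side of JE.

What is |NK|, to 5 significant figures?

65.994

∠NJE = 85.7°, so JE runs at 14.2° + (180° − 85.7°) = 108.50° from the x-axis; with |JE| = 25.0, E = J + 25.0·(cos 108.50°, sin 108.50°) = (39.861, 35.802). JE is perpendicular to EK; with |EK| = 13.3 on the right of JE, K = E + 13.3·(0.94832, 0.31730) = (52.474, 40.022). Then |NK| = |K − N| = 65.994.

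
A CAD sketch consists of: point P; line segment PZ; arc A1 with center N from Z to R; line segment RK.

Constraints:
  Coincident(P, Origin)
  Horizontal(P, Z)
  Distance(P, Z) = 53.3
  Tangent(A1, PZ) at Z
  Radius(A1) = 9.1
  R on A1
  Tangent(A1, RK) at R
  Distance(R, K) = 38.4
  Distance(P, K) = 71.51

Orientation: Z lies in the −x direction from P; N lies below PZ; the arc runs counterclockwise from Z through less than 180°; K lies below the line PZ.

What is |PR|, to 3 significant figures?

63.1

P is at the origin; P and Z share the same y with |PZ| = 53.3 and Z on the −x side, so Z = (-53.3, 0.00). Tangency of A1 to PZ means the radius NZ is perpendicular to PZ, so N = Z + (0, -9.1) = (-53.3, -9.10). Since NR ⟂ RK (tangency), |NK| = √(9.1² + 38.4²) = 39.5 regardless of where R sits on A1. So K lies on both circle(P, 71.51) and circle(N, 39.5); the below-PZ intersection is K = (-52.5, -48.6). R is the foot of the tangent from K: R = (-62.1, -11.4).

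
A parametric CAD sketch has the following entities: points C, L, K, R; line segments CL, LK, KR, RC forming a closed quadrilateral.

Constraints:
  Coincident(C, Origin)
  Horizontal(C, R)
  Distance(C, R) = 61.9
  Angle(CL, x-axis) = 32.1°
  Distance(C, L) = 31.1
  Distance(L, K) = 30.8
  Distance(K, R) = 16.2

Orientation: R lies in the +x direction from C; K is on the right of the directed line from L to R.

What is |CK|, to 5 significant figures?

47.413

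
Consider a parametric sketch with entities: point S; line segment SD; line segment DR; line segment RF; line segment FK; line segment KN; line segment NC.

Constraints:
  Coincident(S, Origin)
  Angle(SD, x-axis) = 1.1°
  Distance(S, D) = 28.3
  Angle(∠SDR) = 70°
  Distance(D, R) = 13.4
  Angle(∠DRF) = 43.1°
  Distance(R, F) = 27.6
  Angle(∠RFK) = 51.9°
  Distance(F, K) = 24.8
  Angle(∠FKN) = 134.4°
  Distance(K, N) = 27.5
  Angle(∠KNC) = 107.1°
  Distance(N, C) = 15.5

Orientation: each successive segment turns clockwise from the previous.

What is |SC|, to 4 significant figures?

49.04

S is at the origin; SD runs at 1.1° with length 28.3, so D = (28.29, 0.5433). ∠SDR = 70.0° gives DR at -108.9° from the x-axis; with |DR| = 13.4, R = (23.95, -12.13). ∠DRF = 43.1° gives RF at 114.2° from the x-axis; with |RF| = 27.6, F = (12.64, 13.04). ∠RFK = 51.9° gives FK at -13.90° from the x-axis; with |FK| = 24.8, K = (36.71, 7.083). ∠FKN = 134.4° gives KN at -59.50° from the x-axis; with |KN| = 27.5, N = (50.67, -16.61). ∠KNC = 107.1° gives NC at -132.4° from the x-axis; with |NC| = 15.5, C = (40.22, -28.06). Then |SC| = |C − S| = 49.04.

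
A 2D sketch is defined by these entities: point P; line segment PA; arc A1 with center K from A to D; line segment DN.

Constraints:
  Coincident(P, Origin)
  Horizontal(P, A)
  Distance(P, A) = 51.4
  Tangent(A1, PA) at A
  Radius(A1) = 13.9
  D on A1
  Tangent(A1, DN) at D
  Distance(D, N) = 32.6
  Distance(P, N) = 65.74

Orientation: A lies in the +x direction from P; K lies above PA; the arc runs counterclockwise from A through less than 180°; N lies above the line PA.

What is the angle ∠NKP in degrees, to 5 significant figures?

93.503°

Checks: |PA| = 51.40 ✓; |KD| = 13.90 ✓; ∠(KD, DN) = 90.00° ✓; |DN| = 32.60 ✓; |PN| = 65.74 ✓.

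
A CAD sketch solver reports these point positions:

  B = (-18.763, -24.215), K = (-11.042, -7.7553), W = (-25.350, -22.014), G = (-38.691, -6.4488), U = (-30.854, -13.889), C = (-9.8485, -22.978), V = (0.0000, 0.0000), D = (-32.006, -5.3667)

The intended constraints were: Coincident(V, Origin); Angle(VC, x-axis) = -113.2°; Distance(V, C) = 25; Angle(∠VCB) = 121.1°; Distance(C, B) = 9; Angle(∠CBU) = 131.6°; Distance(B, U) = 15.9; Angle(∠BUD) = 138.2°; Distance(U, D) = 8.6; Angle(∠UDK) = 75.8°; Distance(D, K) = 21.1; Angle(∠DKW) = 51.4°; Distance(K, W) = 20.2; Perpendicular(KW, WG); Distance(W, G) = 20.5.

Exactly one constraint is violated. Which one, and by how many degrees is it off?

Perpendicular(KW, WG) — off by 4.30°.

V = (0.00, 0.00) ✓; VC at -113.2° ✓; |VC| = 25.00 ✓; ∠VCB = 121.1° ✓; |CB| = 9.000 ✓; ∠CBU = 131.6° ✓; |BU| = 15.90 ✓; ∠BUD = 138.2° ✓; |UD| = 8.600 ✓; ∠UDK = 75.80° ✓; |DK| = 21.10 ✓; ∠DKW = 51.40° ✓; |KW| = 20.20 ✓; ∠(KW, WG) = 94.30° ✗; |WG| = 20.50 ✓.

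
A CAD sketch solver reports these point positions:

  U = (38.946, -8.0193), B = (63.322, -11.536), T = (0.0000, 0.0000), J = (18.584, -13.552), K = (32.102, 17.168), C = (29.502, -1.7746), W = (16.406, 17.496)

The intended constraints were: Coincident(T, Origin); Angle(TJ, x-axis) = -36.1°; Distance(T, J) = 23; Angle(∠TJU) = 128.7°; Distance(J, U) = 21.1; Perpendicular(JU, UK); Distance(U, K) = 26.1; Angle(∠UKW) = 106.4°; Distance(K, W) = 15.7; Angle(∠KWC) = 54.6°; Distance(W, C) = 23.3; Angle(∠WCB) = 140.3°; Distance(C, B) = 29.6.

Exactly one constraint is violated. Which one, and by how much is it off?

Distance(C, B) = 29.6 — off by 5.60.

T = (0.00, 0.00) ✓; TJ at -36.10° ✓; |TJ| = 23.00 ✓; ∠TJU = 128.7° ✓; |JU| = 21.10 ✓; ∠(JU, UK) = 90.00° ✓; |UK| = 26.10 ✓; ∠UKW = 106.4° ✓; |KW| = 15.70 ✓; ∠KWC = 54.60° ✓; |WC| = 23.30 ✓; ∠WCB = 140.3° ✓; |CB| = 35.20 ✗.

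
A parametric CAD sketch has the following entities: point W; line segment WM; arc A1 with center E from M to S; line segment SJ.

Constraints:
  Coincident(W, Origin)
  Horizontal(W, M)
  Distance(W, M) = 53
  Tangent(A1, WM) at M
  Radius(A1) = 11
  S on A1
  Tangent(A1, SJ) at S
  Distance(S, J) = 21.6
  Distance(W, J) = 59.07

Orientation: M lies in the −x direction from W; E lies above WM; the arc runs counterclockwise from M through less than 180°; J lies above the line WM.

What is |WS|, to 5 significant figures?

44.543

Checks: |ES| = 11.00 ✓; ∠(ES, SJ) = 90.00° ✓; |SJ| = 21.60 ✓; |WJ| = 59.07 ✓.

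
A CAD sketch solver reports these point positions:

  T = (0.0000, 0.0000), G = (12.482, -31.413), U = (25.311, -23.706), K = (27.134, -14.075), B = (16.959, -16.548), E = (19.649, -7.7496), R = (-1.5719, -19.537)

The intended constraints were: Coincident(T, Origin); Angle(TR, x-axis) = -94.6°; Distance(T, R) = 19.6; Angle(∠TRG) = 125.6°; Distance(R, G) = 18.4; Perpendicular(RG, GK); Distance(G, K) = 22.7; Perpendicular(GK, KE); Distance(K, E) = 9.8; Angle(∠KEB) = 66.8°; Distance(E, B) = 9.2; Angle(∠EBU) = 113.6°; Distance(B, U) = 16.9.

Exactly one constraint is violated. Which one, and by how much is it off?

Distance(B, U) = 16.9 — off by 5.90.

T = (0.00, 0.00) ✓; TR at -94.60° ✓; |TR| = 19.60 ✓; ∠TRG = 125.6° ✓; |RG| = 18.40 ✓; ∠(RG, GK) = 90.00° ✓; |GK| = 22.70 ✓; ∠(GK, KE) = 90.00° ✓; |KE| = 9.800 ✓; ∠KEB = 66.80° ✓; |EB| = 9.200 ✓; ∠EBU = 113.6° ✓; |BU| = 11.00 ✗.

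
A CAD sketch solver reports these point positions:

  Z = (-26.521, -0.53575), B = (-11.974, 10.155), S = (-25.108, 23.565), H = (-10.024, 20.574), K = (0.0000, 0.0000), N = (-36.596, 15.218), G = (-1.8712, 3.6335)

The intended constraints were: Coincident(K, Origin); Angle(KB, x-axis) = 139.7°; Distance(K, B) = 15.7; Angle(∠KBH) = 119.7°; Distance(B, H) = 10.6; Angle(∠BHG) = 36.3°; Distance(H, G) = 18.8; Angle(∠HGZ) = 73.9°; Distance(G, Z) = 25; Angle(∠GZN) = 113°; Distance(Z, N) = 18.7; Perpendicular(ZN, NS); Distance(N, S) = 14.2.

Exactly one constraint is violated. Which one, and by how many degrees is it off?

Perpendicular(ZN, NS) — off by 3.40°.

K = (0.00, 0.00) ✓; KB at 139.7° ✓; |KB| = 15.70 ✓; ∠KBH = 119.7° ✓; |BH| = 10.60 ✓; ∠BHG = 36.30° ✓; |HG| = 18.80 ✓; ∠HGZ = 73.90° ✓; |GZ| = 25.00 ✓; ∠GZN = 113.0° ✓; |ZN| = 18.70 ✓; ∠(ZN, NS) = 86.60° ✗; |NS| = 14.20 ✓.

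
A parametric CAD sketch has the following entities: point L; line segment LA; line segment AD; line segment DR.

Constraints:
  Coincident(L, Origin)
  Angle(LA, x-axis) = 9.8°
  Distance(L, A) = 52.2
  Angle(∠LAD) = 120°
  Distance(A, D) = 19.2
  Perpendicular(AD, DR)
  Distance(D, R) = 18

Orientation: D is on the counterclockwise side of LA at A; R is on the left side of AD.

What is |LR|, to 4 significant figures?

52.84

L is at the origin; LA runs at 9.8° with length 52.2, so A = 52.2·(cos 9.8°, sin 9.8°) = (51.44, 8.885). ∠LAD = 120.0°, so AD runs at 9.8° + (180° − 120.0°) = 69.80° from the x-axis; with |AD| = 19.2, D = A + 19.2·(cos 69.80°, sin 69.80°) = (58.07, 26.90). AD ⟂ DR; with |DR| = 18.0 on the left of AD, R = D + 18.0·(-0.9385, 0.3453) = (41.18, 33.12). Then |LR| = |R − L| = 52.84.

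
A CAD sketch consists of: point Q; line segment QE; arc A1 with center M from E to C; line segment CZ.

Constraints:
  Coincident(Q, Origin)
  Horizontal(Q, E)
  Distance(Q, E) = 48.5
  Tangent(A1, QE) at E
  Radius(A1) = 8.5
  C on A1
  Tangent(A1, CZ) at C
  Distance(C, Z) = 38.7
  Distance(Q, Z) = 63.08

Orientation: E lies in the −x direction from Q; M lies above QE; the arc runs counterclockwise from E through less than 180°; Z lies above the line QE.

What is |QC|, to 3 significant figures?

41.0

Q is at the origin; Q and E share the same y with |QE| = 48.5 and E on the −x side, so E = (-48.5, 0.00). A1 meets QE tangentially, so ME is at right angles to QE, so M = E + (0, 8.5) = (-48.5, 8.50). Since MC ⟂ CZ (tangency), |MZ| = √(8.5² + 38.7²) = 39.6 regardless of where C sits on A1. So Z lies on both circle(Q, 63.08) and circle(M, 39.6); the above-QE intersection is Z = (-41.5, 47.5). C is the foot of the tangent from Z: C = (-40.0, 8.83).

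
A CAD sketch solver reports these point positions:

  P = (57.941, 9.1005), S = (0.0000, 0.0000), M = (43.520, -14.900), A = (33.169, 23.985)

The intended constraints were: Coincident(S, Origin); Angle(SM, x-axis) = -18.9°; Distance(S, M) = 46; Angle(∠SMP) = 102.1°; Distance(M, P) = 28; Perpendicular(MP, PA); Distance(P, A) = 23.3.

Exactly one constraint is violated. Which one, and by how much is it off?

Distance(P, A) = 23.3 — off by 5.60.

S = (0.00, 0.00) ✓; SM at -18.90° ✓; |SM| = 46.00 ✓; ∠SMP = 102.1° ✓; |MP| = 28.00 ✓; ∠(MP, PA) = 90.00° ✓; |PA| = 28.90 ✗.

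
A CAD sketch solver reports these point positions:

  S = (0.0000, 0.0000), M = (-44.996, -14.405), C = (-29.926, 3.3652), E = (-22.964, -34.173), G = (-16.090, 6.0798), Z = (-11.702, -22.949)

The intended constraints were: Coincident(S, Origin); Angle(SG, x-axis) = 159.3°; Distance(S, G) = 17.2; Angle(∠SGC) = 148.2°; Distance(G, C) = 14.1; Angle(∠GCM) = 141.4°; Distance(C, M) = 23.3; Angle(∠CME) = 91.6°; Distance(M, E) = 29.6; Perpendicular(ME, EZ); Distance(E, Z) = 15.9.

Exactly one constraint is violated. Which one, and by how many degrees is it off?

Perpendicular(ME, EZ) — off by 3.20°.

S = (0.00, 0.00) ✓; SG at 159.3° ✓; |SG| = 17.20 ✓; ∠SGC = 148.2° ✓; |GC| = 14.10 ✓; ∠GCM = 141.4° ✓; |CM| = 23.30 ✓; ∠CME = 91.60° ✓; |ME| = 29.60 ✓; ∠(ME, EZ) = 86.80° ✗; |EZ| = 15.90 ✓.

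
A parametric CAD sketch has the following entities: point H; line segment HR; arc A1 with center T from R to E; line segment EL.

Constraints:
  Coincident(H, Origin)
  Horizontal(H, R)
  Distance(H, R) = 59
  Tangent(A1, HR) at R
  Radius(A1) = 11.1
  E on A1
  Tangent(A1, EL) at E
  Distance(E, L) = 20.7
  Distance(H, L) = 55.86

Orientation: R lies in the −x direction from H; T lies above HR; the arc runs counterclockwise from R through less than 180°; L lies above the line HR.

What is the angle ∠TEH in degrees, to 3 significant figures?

172°

Checks: |TE| = 11.10 ✓; ∠(TE, EL) = 90.00° ✓; |EL| = 20.70 ✓; |HL| = 55.86 ✓.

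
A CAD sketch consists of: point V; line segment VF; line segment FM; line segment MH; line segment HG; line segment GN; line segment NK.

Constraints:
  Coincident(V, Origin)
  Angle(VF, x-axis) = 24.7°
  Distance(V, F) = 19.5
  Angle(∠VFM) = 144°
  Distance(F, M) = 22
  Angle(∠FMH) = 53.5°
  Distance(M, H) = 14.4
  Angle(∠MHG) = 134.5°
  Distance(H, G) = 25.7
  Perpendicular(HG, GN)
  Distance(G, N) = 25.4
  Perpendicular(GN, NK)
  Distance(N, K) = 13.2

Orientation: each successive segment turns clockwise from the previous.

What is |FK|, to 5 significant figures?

12.094

V is at the origin; VF runs at 24.7° with length 19.5, so F = (17.716, 8.1484). ∠VFM = 144.0° gives FM at -11.300° from the x-axis; with |FM| = 22.0, M = (39.289, 3.8376). ∠FMH = 53.5° gives MH at -137.80° from the x-axis; with |MH| = 14.4, H = (28.622, -5.8352). ∠MHG = 134.5° gives HG at 176.70° from the x-axis; with |HG| = 25.7, G = (2.9645, -4.3558). HG ⟂ GN, so GN runs at 86.700°; with |GN| = 25.4, N = (4.4266, 21.002). The perpendicularity gives NK at right angles to GN, so NK runs at -3.3000°; with |NK| = 13.2, K = (17.605, 20.242). Then |FK| = |K − F| = 12.094.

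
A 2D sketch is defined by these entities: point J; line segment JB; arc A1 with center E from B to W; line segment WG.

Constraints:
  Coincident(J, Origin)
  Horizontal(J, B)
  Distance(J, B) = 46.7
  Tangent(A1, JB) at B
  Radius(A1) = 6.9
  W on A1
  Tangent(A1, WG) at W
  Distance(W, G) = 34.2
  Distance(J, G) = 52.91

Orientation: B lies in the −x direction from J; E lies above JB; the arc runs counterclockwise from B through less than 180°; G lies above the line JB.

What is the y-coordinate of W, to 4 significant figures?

5.902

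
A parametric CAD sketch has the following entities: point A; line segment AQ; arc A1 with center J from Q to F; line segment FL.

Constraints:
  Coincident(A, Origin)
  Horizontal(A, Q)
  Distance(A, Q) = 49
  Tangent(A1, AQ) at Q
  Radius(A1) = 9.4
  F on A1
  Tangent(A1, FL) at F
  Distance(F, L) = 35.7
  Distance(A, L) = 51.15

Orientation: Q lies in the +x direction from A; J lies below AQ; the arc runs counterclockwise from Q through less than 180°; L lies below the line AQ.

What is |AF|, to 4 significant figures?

40.53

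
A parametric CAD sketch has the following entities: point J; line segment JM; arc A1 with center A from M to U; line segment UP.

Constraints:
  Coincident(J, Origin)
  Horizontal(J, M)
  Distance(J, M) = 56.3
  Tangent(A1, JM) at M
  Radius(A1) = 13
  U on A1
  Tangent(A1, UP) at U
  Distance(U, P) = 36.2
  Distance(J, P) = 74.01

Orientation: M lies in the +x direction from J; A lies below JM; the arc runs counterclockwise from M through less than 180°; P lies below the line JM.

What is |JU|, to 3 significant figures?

46.7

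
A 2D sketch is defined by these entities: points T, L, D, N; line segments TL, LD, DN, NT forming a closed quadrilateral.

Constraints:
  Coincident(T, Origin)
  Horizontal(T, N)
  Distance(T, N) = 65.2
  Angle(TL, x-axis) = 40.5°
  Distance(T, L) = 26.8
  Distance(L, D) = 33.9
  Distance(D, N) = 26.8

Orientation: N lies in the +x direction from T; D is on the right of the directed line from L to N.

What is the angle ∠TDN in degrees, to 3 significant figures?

144°

Checks: |TN| = 65.20 ✓; |TL| = 26.80 ✓; |LD| = 33.90 ✓; |DN| = 26.80 ✓.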